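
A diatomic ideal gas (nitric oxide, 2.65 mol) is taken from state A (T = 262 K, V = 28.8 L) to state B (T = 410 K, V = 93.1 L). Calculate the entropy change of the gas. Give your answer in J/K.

Entropy is a state function: ΔS = nC_V ln(T₂/T₁) + nR ln(V₂/V₁), with C_V = 5R/2 = 20.79 J mol⁻¹ K⁻¹ for a diatomic ideal gas.
ΔS = 2.65 × [20.79 × ln(410/262) + 8.314 × ln(93.1/28.8)] = 50.5 J/K.

ΔS = 50.5 J/K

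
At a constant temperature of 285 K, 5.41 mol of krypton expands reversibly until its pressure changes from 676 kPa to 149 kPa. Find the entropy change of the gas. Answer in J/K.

ΔS_gas = 68 J/K

For an isothermal ideal gas ΔS_gas = nR ln(P₁/P₂) = 5.41 × 8.314 × ln(676/149) = 68 J/K.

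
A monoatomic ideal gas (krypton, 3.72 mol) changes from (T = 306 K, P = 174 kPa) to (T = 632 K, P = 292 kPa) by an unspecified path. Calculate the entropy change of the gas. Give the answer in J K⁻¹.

ΔS = nC_p ln(T₂/T₁) − nR ln(P₂/P₁), with C_p = 5R/2 = 20.79 J mol⁻¹ K⁻¹ for a monoatomic ideal gas.
ΔS = 3.72 × [20.79 × ln(632/306) − 8.314 × ln(292/174)] = 40.1 J/K.

ΔS = 40.1 J/K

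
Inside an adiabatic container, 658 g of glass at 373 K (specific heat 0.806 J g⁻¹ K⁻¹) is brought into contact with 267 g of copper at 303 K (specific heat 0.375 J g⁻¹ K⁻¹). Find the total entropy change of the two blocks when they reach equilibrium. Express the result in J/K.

ΔS_total = 1.73 J/K

Energy balance: T_f = (m₁c₁T₁ + m₂c₂T₂)/(m₁c₁ + m₂c₂) = 361.88 K.
ΔS₁ = m₁c₁ ln(T_f/T₁) = 530.348 × ln(361.88/373) = -16.05 J/K.
ΔS₂ = m₂c₂ ln(T_f/T₂) = 100.125 × ln(361.88/303) = 17.78 J/K.
ΔS_total = -16.05 + 17.78 = 1.73 J/K.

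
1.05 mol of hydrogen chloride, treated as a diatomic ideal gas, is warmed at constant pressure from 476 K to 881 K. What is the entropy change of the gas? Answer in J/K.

ΔS = 18.8 J/K

At constant pressure, ΔS = nC_p ln(T₂/T₁) with C_p = 7R/2 = 29.1 J mol⁻¹ K⁻¹.
ΔS = 1.05 × 29.1 × ln(881/476) = 18.8 J/K.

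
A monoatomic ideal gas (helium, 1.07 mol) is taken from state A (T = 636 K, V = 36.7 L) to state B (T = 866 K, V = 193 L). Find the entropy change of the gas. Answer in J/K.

ΔS = 18.9 J/K

Entropy is a state function: ΔS = nC_V ln(T₂/T₁) + nR ln(V₂/V₁), with C_V = 3R/2 = 12.47 J mol⁻¹ K⁻¹ for a monoatomic ideal gas.
ΔS = 1.07 × [12.47 × ln(866/636) + 8.314 × ln(193/36.7)] = 18.9 J/K.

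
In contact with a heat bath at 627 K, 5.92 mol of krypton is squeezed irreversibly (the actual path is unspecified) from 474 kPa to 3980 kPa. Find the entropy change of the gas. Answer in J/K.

ΔS_gas = -105 J/K

Entropy is a state function, so ΔS_gas depends only on the end states.
For an isothermal ideal gas ΔS_gas = nR ln(P₁/P₂) = 5.92 × 8.314 × ln(474/3980) = -105 J/K.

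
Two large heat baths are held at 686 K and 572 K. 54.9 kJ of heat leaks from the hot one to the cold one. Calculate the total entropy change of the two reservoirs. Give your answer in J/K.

ΔS_total = 15.9 J/K

ΔS_hot = −Q/T_H = −54900/686 = -80.0292 J/K and ΔS_cold = +Q/T_C = 54900/572 = 95.979 J/K.
ΔS_total = -80.0292 + 95.979 = 15.9 J/K, positive as the second law requires.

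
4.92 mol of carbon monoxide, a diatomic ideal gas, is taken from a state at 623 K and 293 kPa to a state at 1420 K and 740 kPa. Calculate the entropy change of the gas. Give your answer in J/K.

ΔS = nC_p ln(T₂/T₁) − nR ln(P₂/P₁), with C_p = 7R/2 = 29.1 J mol⁻¹ K⁻¹ for a diatomic ideal gas.
ΔS = 4.92 × [29.1 × ln(1420/623) − 8.314 × ln(740/293)] = 80.1 J/K.

ΔS = 80.1 J/K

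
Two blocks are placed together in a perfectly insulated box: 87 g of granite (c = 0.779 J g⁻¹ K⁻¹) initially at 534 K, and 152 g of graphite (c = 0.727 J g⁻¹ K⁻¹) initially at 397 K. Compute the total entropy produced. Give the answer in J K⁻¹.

ΔS_total = 1.88 J/K

Energy balance: T_f = (m₁c₁T₁ + m₂c₂T₂)/(m₁c₁ + m₂c₂) = 449.08 K.
ΔS₁ = m₁c₁ ln(T_f/T₁) = 67.773 × ln(449.08/534) = -11.74 J/K.
ΔS₂ = m₂c₂ ln(T_f/T₂) = 110.504 × ln(449.08/397) = 13.62 J/K.
ΔS_total = -11.74 + 13.62 = 1.88 J/K.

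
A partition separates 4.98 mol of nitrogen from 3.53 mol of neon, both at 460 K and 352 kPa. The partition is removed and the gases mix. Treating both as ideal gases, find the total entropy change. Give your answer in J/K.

ΔS_mix = 48 J/K

Mole fractions: x_A = 4.98/8.51 = 0.585, x_B = 0.415.
ΔS_mix = −R(n_A ln x_A + n_B ln x_B) = −8.314 × (4.98 ln 0.585 + 3.53 ln 0.415) = 48 J/K.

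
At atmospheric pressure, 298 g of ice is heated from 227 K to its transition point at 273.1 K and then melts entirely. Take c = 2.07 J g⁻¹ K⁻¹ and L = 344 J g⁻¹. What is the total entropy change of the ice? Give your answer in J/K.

Warming step: ΔS₁ = m c ln(T_tr/T_i) = 298 × 2.07 × ln(273.1/227) = 114.05 J/K.
Phase change: ΔS₂ = +mL/T_tr = 298 × 344 / 273.1 = 375.36 J/K.
ΔS_total = (114.05) + (375.36) = 489 J/K.

ΔS = 489 J/K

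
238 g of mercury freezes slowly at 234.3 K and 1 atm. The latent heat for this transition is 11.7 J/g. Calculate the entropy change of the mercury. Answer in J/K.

Heat released by the substance: Q = −mL = −238 × 11.7 = −2784.6 J.
At constant T, ΔS = Q_rev/T = −2784.6 / 234.3 = -11.9 J/K.

ΔS = -11.9 J/K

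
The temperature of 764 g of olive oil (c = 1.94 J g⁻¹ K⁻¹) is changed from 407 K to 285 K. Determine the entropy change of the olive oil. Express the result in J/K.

ΔS = ∫dQ_rev/T = m c ln(T₂/T₁) = 764 × 1.94 × ln(285/407) = -528 J/K.

ΔS = -528 J/K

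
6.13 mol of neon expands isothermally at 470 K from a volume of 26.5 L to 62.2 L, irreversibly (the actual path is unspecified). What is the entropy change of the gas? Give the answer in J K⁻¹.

ΔS_gas = 43.5 J/K

Entropy is a state function, so ΔS_gas depends only on the end states.
For an isothermal ideal gas ΔS_gas = nR ln(V₂/V₁) = 6.13 × 8.314 × ln(62.2/26.5) = 43.5 J/K.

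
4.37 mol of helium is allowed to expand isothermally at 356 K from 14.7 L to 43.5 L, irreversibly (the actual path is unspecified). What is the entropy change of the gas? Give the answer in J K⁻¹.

Entropy is a state function, so ΔS_gas depends only on the end states.
For an isothermal ideal gas ΔS_gas = nR ln(V₂/V₁) = 4.37 × 8.314 × ln(43.5/14.7) = 39.4 J/K.

ΔS_gas = 39.4 J/K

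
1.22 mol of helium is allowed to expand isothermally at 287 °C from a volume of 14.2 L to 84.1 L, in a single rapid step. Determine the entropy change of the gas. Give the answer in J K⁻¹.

Entropy is a state function, so ΔS_gas depends only on the end states.
For an isothermal ideal gas ΔS_gas = nR ln(V₂/V₁) = 1.22 × 8.314 × ln(84.1/14.2) = 18 J/K.

ΔS_gas = 18 J/K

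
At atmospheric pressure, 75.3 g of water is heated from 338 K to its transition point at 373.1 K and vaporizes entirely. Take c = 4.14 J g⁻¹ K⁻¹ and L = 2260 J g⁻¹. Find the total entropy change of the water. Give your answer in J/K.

ΔS = 487 J/K

Warming step: ΔS₁ = m c ln(T_tr/T_i) = 75.3 × 4.14 × ln(373.1/338) = 30.8 J/K.
Phase change: ΔS₂ = +mL/T_tr = 75.3 × 2260 / 373.1 = 456.1 J/K.
ΔS_total = (30.8) + (456.1) = 487 J/K.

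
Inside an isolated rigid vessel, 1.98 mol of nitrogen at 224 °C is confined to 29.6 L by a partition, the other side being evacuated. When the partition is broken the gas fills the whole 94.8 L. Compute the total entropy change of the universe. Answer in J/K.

No heat is exchanged and no work is done, so the ideal-gas temperature stays constant.
Entropy is a state function; using a reversible isothermal path, ΔS_gas = nR ln(V₂/V₁) = 1.98 × 8.314 × ln(94.8/29.6) = 19.2 J/K.
The insulated surroundings exchange no heat, so ΔS_surr = 0 and ΔS_universe = ΔS_gas.

ΔS_universe = 19.2 J/K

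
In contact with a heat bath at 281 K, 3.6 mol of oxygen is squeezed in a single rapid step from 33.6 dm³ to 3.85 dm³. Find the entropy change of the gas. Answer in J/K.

Entropy is a state function, so ΔS_gas depends only on the end states.
For an isothermal ideal gas ΔS_gas = nR ln(V₂/V₁) = 3.6 × 8.314 × ln(3.85/33.6) = -64.8 J/K.

ΔS_gas = -64.8 J/K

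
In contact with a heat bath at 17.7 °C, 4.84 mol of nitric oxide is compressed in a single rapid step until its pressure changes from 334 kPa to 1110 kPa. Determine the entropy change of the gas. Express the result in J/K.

Entropy is a state function, so ΔS_gas depends only on the end states.
For an isothermal ideal gas ΔS_gas = nR ln(P₁/P₂) = 4.84 × 8.314 × ln(334/1110) = -48.3 J/K.

ΔS_gas = -48.3 J/K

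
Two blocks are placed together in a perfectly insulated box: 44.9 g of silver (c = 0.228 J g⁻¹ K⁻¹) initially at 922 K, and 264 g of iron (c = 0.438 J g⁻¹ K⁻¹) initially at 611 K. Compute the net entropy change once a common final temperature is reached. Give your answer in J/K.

ΔS_total = 0.894 J/K

Energy balance: T_f = (m₁c₁T₁ + m₂c₂T₂)/(m₁c₁ + m₂c₂) = 636.29 K.
ΔS₁ = m₁c₁ ln(T_f/T₁) = 10.2372 × ln(636.29/922) = -3.797 J/K.
ΔS₂ = m₂c₂ ln(T_f/T₂) = 115.632 × ln(636.29/611) = 4.691 J/K.
ΔS_total = -3.797 + 4.691 = 0.894 J/K.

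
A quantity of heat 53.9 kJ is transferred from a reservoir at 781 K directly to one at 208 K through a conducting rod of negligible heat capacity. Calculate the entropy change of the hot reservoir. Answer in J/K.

The hot reservoir loses heat Q, so ΔS_hot = −Q/T_H = −53900/781 = -69 J/K.

ΔS_hot = -69 J/K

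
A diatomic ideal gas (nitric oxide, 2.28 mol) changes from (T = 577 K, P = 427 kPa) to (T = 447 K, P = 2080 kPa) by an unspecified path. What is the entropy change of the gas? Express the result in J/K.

ΔS = nC_p ln(T₂/T₁) − nR ln(P₂/P₁), with C_p = 7R/2 = 29.1 J mol⁻¹ K⁻¹ for a diatomic ideal gas.
ΔS = 2.28 × [29.1 × ln(447/577) − 8.314 × ln(2080/427)] = -47 J/K.

ΔS = -47 J/K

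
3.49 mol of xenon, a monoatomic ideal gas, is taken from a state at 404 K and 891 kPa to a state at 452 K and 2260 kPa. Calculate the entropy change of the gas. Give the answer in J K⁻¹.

ΔS = -18.9 J/K

ΔS = nC_p ln(T₂/T₁) − nR ln(P₂/P₁), with C_p = 5R/2 = 20.79 J mol⁻¹ K⁻¹ for a monoatomic ideal gas.
ΔS = 3.49 × [20.79 × ln(452/404) − 8.314 × ln(2260/891)] = -18.9 J/K.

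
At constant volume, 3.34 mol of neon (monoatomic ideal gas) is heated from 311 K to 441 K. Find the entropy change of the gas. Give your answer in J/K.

ΔS = 14.5 J/K

At constant volume, ΔS = nC_V ln(T₂/T₁) with C_V = 3R/2 = 12.47 J mol⁻¹ K⁻¹.
ΔS = 3.34 × 12.47 × ln(441/311) = 14.5 J/K.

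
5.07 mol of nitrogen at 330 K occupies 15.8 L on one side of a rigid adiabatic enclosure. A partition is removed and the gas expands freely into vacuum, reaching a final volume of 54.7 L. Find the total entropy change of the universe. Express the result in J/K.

ΔS_universe = 52.3 J/K

No heat is exchanged and no work is done, so the ideal-gas temperature stays constant.
Entropy is a state function; using a reversible isothermal path, ΔS_gas = nR ln(V₂/V₁) = 5.07 × 8.314 × ln(54.7/15.8) = 52.3 J/K.
The insulated surroundings exchange no heat, so ΔS_surr = 0 and ΔS_universe = ΔS_gas.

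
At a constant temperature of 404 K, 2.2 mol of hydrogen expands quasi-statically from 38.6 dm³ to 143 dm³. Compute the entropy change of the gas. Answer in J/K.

For an isothermal ideal gas ΔS_gas = nR ln(V₂/V₁) = 2.2 × 8.314 × ln(143/38.6) = 24 J/K.

ΔS_gas = 24 J/K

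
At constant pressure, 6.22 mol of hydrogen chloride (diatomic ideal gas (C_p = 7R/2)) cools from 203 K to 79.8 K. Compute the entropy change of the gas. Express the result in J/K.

At constant pressure, ΔS = nC_p ln(T₂/T₁) with C_p = 7R/2 = 29.1 J mol⁻¹ K⁻¹.
ΔS = 6.22 × 29.1 × ln(79.8/203) = -169 J/K.

ΔS = -169 J/K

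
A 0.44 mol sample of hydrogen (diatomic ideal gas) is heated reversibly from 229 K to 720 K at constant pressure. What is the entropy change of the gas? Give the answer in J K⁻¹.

At constant pressure, ΔS = nC_p ln(T₂/T₁) with C_p = 7R/2 = 29.1 J mol⁻¹ K⁻¹.
ΔS = 0.44 × 29.1 × ln(720/229) = 14.7 J/K.

ΔS = 14.7 J/K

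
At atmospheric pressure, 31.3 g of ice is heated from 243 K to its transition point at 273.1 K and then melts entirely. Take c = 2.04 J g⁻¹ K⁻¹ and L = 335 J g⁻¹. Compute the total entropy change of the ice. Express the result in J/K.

ΔS = 45.9 J/K

Warming step: ΔS₁ = m c ln(T_tr/T_i) = 31.3 × 2.04 × ln(273.1/243) = 7.4564 J/K.
Phase change: ΔS₂ = +mL/T_tr = 31.3 × 335 / 273.1 = 38.394 J/K.
ΔS_total = (7.4564) + (38.394) = 45.9 J/K.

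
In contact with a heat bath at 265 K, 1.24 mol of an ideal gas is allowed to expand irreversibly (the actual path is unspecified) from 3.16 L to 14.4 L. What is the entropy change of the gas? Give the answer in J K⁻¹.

Entropy is a state function, so ΔS_gas depends only on the end states.
For an isothermal ideal gas ΔS_gas = nR ln(V₂/V₁) = 1.24 × 8.314 × ln(14.4/3.16) = 15.6 J/K.

ΔS_gas = 15.6 J/K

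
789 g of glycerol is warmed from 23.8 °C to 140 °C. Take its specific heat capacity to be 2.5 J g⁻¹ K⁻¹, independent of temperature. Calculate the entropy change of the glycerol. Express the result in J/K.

ΔS = 651 J/K

In kelvin: T₁ = 296.95 K, T₂ = 413.15 K. ΔS = ∫dQ_rev/T = m c ln(T₂/T₁) = 789 × 2.5 × ln(413.15/296.95) = 651 J/K.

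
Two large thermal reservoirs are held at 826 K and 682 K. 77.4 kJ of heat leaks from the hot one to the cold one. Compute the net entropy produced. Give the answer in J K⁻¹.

ΔS_hot = −Q/T_H = −77400/826 = -93.7 J/K and ΔS_cold = +Q/T_C = 77400/682 = 113.5 J/K.
ΔS_total = -93.7 + 113.5 = 19.8 J/K, positive as the second law requires.

ΔS_total = 19.8 J/K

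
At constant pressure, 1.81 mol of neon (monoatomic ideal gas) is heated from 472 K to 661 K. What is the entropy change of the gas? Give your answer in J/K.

At constant pressure, ΔS = nC_p ln(T₂/T₁) with C_p = 5R/2 = 20.79 J mol⁻¹ K⁻¹.
ΔS = 1.81 × 20.79 × ln(661/472) = 12.7 J/K.

ΔS = 12.7 J/K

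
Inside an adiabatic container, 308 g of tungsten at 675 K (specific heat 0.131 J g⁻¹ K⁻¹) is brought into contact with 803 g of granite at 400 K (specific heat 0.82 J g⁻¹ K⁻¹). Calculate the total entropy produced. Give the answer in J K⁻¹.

ΔS_total = 6.09 J/K

Energy balance: T_f = (m₁c₁T₁ + m₂c₂T₂)/(m₁c₁ + m₂c₂) = 415.88 K.
ΔS₁ = m₁c₁ ln(T_f/T₁) = 40.348 × ln(415.88/675) = -19.54 J/K.
ΔS₂ = m₂c₂ ln(T_f/T₂) = 658.46 × ln(415.88/400) = 25.63 J/K.
ΔS_total = -19.54 + 25.63 = 6.09 J/K.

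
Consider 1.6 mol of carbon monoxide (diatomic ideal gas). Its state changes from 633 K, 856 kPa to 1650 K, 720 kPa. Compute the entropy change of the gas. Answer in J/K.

ΔS = 46.9 J/K

ΔS = nC_p ln(T₂/T₁) − nR ln(P₂/P₁), with C_p = 7R/2 = 29.1 J mol⁻¹ K⁻¹ for a diatomic ideal gas.
ΔS = 1.6 × [29.1 × ln(1650/633) − 8.314 × ln(720/856)] = 46.9 J/K.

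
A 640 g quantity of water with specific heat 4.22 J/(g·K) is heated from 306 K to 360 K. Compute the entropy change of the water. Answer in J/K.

ΔS = ∫dQ_rev/T = m c ln(T₂/T₁) = 640 × 4.22 × ln(360/306) = 439 J/K.

ΔS = 439 J/K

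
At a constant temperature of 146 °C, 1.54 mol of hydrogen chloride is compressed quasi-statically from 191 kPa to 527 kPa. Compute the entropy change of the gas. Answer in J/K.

For an isothermal ideal gas ΔS_gas = nR ln(P₁/P₂) = 1.54 × 8.314 × ln(191/527) = -13 J/K.

ΔS_gas = -13 J/K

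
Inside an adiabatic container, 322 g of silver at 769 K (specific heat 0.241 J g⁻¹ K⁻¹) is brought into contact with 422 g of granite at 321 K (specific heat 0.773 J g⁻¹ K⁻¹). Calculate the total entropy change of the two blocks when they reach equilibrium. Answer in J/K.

ΔS_total = 28.1 J/K

Energy balance: T_f = (m₁c₁T₁ + m₂c₂T₂)/(m₁c₁ + m₂c₂) = 407.09 K.
ΔS₁ = m₁c₁ ln(T_f/T₁) = 77.602 × ln(407.09/769) = -49.358 J/K.
ΔS₂ = m₂c₂ ln(T_f/T₂) = 326.206 × ln(407.09/321) = 77.508 J/K.
ΔS_total = -49.358 + 77.508 = 28.1 J/K.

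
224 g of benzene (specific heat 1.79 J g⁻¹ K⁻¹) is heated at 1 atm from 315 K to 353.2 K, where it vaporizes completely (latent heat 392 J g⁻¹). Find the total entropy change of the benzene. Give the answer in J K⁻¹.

ΔS = 295 J/K

Warming step: ΔS₁ = m c ln(T_tr/T_i) = 224 × 1.79 × ln(353.2/315) = 45.895 J/K.
Phase change: ΔS₂ = +mL/T_tr = 224 × 392 / 353.2 = 248.61 J/K.
ΔS_total = (45.895) + (248.61) = 295 J/K.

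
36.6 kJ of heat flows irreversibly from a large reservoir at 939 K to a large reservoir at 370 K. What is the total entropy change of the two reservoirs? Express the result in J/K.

ΔS_total = 59.9 J/K

ΔS_hot = −Q/T_H = −36600/939 = -38.98 J/K and ΔS_cold = +Q/T_C = 36600/370 = 98.92 J/K.
ΔS_total = -38.98 + 98.92 = 59.9 J/K, positive as the second law requires.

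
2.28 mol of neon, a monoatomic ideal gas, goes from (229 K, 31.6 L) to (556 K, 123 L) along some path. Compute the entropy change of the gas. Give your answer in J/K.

ΔS = 51 J/K

Entropy is a state function: ΔS = nC_V ln(T₂/T₁) + nR ln(V₂/V₁), with C_V = 3R/2 = 12.47 J mol⁻¹ K⁻¹ for a monoatomic ideal gas.
ΔS = 2.28 × [12.47 × ln(556/229) + 8.314 × ln(123/31.6)] = 51 J/K.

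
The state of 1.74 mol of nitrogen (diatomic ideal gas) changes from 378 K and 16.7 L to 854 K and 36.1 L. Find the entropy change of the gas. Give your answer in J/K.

ΔS = 40.6 J/K

Entropy is a state function: ΔS = nC_V ln(T₂/T₁) + nR ln(V₂/V₁), with C_V = 5R/2 = 20.79 J mol⁻¹ K⁻¹ for a diatomic ideal gas.
ΔS = 1.74 × [20.79 × ln(854/378) + 8.314 × ln(36.1/16.7)] = 40.6 J/K.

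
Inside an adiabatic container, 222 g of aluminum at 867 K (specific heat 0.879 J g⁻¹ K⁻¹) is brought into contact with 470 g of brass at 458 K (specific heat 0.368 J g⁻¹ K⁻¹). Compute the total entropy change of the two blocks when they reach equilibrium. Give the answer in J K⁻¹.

Energy balance: T_f = (m₁c₁T₁ + m₂c₂T₂)/(m₁c₁ + m₂c₂) = 674.82 K.
ΔS₁ = m₁c₁ ln(T_f/T₁) = 195.138 × ln(674.82/867) = -48.9 J/K.
ΔS₂ = m₂c₂ ln(T_f/T₂) = 172.96 × ln(674.82/458) = 67.04 J/K.
ΔS_total = -48.9 + 67.04 = 18.1 J/K.

ΔS_total = 18.1 J/K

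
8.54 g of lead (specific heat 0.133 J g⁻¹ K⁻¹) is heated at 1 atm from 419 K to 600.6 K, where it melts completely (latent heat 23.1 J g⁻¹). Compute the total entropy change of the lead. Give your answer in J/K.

Warming step: ΔS₁ = m c ln(T_tr/T_i) = 8.54 × 0.133 × ln(600.6/419) = 0.40896 J/K.
Phase change: ΔS₂ = +mL/T_tr = 8.54 × 23.1 / 600.6 = 0.32846 J/K.
ΔS_total = (0.40896) + (0.32846) = 0.737 J/K.

ΔS = 0.737 J/K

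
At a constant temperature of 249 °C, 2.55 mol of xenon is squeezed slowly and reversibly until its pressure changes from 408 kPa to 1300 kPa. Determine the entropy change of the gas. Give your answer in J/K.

For an isothermal ideal gas ΔS_gas = nR ln(P₁/P₂) = 2.55 × 8.314 × ln(408/1300) = -24.6 J/K.

ΔS_gas = -24.6 J/K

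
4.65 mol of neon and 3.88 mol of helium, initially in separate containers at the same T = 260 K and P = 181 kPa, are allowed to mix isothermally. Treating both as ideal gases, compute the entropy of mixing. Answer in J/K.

ΔS_mix = 48.9 J/K

Mole fractions: x_A = 4.65/8.53 = 0.545, x_B = 0.455.
ΔS_mix = −R(n_A ln x_A + n_B ln x_B) = −8.314 × (4.65 ln 0.545 + 3.88 ln 0.455) = 48.9 J/K.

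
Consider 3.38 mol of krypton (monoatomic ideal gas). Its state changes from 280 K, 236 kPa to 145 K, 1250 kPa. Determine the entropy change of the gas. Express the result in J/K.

ΔS = nC_p ln(T₂/T₁) − nR ln(P₂/P₁), with C_p = 5R/2 = 20.79 J mol⁻¹ K⁻¹ for a monoatomic ideal gas.
ΔS = 3.38 × [20.79 × ln(145/280) − 8.314 × ln(1250/236)] = -93.1 J/K.

ΔS = -93.1 J/K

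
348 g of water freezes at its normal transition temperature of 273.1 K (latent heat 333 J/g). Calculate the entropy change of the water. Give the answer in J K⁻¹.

Heat released by the substance: Q = −mL = −348 × 333 = −115884 J.
At constant T, ΔS = Q_rev/T = −115884 / 273.1 = -424 J/K.

ΔS = -424 J/K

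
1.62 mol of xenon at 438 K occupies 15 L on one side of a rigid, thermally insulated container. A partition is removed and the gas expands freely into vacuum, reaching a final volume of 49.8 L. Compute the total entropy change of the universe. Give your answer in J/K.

ΔS_universe = 16.2 J/K

No heat is exchanged and no work is done, so the ideal-gas temperature stays constant.
Entropy is a state function; using a reversible isothermal path, ΔS_gas = nR ln(V₂/V₁) = 1.62 × 8.314 × ln(49.8/15) = 16.2 J/K.
The insulated surroundings exchange no heat, so ΔS_surr = 0 and ΔS_universe = ΔS_gas.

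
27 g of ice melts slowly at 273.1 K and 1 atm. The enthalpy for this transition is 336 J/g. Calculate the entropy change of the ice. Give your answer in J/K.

Heat absorbed by the substance: Q = mL = 27 × 336 = 9072 J.
At constant T, ΔS = Q_rev/T = 9072 / 273.1 = 33.2 J/K.

ΔS = 33.2 J/K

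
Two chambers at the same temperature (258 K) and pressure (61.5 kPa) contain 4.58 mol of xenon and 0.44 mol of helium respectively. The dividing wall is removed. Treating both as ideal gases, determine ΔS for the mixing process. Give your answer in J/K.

Mole fractions: x_A = 4.58/5.02 = 0.912, x_B = 0.0876.
ΔS_mix = −R(n_A ln x_A + n_B ln x_B) = −8.314 × (4.58 ln 0.912 + 0.44 ln 0.0876) = 12.4 J/K.

ΔS_mix = 12.4 J/K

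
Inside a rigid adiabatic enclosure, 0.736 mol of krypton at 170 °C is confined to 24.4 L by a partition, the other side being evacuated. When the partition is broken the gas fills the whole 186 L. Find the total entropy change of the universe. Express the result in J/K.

ΔS_universe = 12.4 J/K

No heat is exchanged and no work is done, so the ideal-gas temperature stays constant.
Entropy is a state function; using a reversible isothermal path, ΔS_gas = nR ln(V₂/V₁) = 0.736 × 8.314 × ln(186/24.4) = 12.4 J/K.
The insulated surroundings exchange no heat, so ΔS_surr = 0 and ΔS_universe = ΔS_gas.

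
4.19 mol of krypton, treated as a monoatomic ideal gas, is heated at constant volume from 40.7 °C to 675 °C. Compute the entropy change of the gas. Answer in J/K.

In kelvin: T₁ = 313.85 K, T₂ = 948.15 K. At constant volume, ΔS = nC_V ln(T₂/T₁) with C_V = 3R/2 = 12.47 J mol⁻¹ K⁻¹.
ΔS = 4.19 × 12.47 × ln(948.15/313.85) = 57.8 J/K.

ΔS = 57.8 J/K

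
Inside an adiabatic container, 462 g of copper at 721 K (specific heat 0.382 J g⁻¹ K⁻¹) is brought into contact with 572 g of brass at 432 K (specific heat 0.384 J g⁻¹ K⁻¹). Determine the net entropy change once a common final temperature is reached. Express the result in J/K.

ΔS_total = 12.9 J/K

Energy balance: T_f = (m₁c₁T₁ + m₂c₂T₂)/(m₁c₁ + m₂c₂) = 560.75 K.
ΔS₁ = m₁c₁ ln(T_f/T₁) = 176.484 × ln(560.75/721) = -44.36 J/K.
ΔS₂ = m₂c₂ ln(T_f/T₂) = 219.648 × ln(560.75/432) = 57.3 J/K.
ΔS_total = -44.36 + 57.3 = 12.9 J/K.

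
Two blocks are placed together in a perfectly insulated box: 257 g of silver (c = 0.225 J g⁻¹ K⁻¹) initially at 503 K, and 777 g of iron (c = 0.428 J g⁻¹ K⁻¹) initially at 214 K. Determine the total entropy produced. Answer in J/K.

ΔS_total = 21.8 J/K

Energy balance: T_f = (m₁c₁T₁ + m₂c₂T₂)/(m₁c₁ + m₂c₂) = 256.81 K.
ΔS₁ = m₁c₁ ln(T_f/T₁) = 57.825 × ln(256.81/503) = -38.87 J/K.
ΔS₂ = m₂c₂ ln(T_f/T₂) = 332.556 × ln(256.81/214) = 60.64 J/K.
ΔS_total = -38.87 + 60.64 = 21.8 J/K.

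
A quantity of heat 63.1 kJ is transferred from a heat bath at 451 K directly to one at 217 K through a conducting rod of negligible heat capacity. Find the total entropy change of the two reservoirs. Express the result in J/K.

ΔS_total = 151 J/K

ΔS_hot = −Q/T_H = −63100/451 = -139.9 J/K and ΔS_cold = +Q/T_C = 63100/217 = 290.8 J/K.
ΔS_total = -139.9 + 290.8 = 151 J/K, positive as the second law requires.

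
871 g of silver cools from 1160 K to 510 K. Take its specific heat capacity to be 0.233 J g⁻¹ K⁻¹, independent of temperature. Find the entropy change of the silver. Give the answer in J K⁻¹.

ΔS = -167 J/K

ΔS = ∫dQ_rev/T = m c ln(T₂/T₁) = 871 × 0.233 × ln(510/1160) = -167 J/K.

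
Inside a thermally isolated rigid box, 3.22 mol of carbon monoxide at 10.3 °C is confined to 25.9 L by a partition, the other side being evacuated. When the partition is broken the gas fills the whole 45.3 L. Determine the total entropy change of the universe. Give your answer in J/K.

No heat is exchanged and no work is done, so the ideal-gas temperature stays constant.
Entropy is a state function; using a reversible isothermal path, ΔS_gas = nR ln(V₂/V₁) = 3.22 × 8.314 × ln(45.3/25.9) = 15 J/K.
The insulated surroundings exchange no heat, so ΔS_surr = 0 and ΔS_universe = ΔS_gas.

ΔS_universe = 15 J/K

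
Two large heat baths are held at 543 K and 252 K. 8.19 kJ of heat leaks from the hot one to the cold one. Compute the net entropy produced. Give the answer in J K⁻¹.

ΔS_hot = −Q/T_H = −8190/543 = -15.08 J/K and ΔS_cold = +Q/T_C = 8190/252 = 32.5 J/K.
ΔS_total = -15.08 + 32.5 = 17.4 J/K, positive as the second law requires.

ΔS_total = 17.4 J/K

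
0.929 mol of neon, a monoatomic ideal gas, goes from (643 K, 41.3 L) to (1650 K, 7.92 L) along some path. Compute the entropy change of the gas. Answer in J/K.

Entropy is a state function: ΔS = nC_V ln(T₂/T₁) + nR ln(V₂/V₁), with C_V = 3R/2 = 12.47 J mol⁻¹ K⁻¹ for a monoatomic ideal gas.
ΔS = 0.929 × [12.47 × ln(1650/643) + 8.314 × ln(7.92/41.3)] = -1.84 J/K.

ΔS = -1.84 J/K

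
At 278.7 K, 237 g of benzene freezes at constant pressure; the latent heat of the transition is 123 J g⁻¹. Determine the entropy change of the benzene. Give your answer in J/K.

Heat released by the substance: Q = −mL = −237 × 123 = −29151 J.
At constant T, ΔS = Q_rev/T = −29151 / 278.7 = -105 J/K.

ΔS = -105 J/K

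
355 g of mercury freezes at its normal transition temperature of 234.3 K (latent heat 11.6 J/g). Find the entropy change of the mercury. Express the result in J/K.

Heat released by the substance: Q = −mL = −355 × 11.6 = −4118 J.
At constant T, ΔS = Q_rev/T = −4118 / 234.3 = -17.6 J/K.

ΔS = -17.6 J/K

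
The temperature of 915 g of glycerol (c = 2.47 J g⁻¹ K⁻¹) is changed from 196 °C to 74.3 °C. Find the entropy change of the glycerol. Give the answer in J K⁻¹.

In kelvin: T₁ = 469.15 K, T₂ = 347.45 K. ΔS = ∫dQ_rev/T = m c ln(T₂/T₁) = 915 × 2.47 × ln(347.45/469.15) = -679 J/K.

ΔS = -679 J/K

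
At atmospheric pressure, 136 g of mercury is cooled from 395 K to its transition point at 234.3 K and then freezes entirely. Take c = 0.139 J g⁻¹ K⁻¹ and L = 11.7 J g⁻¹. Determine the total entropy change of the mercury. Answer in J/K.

Cooling step: ΔS₁ = m c ln(T_tr/T_i) = 136 × 0.139 × ln(234.3/395) = -9.873 J/K.
Phase change: ΔS₂ = −mL/T_tr = −136 × 11.7 / 234.3 = -6.791 J/K.
ΔS_total = (-9.873) + (-6.791) = -16.7 J/K.

ΔS = -16.7 J/K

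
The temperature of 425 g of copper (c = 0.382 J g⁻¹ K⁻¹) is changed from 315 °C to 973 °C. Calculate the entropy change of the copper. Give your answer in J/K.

In kelvin: T₁ = 588.15 K, T₂ = 1246.15 K. ΔS = ∫dQ_rev/T = m c ln(T₂/T₁) = 425 × 0.382 × ln(1246.15/588.15) = 122 J/K.

ΔS = 122 J/K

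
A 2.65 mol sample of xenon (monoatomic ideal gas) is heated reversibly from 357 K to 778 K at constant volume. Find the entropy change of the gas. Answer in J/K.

At constant volume, ΔS = nC_V ln(T₂/T₁) with C_V = 3R/2 = 12.47 J mol⁻¹ K⁻¹.
ΔS = 2.65 × 12.47 × ln(778/357) = 25.7 J/K.

ΔS = 25.7 J/K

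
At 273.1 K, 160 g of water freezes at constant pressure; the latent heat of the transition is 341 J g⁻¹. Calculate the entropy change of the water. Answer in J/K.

Heat released by the substance: Q = −mL = −160 × 341 = −54560 J.
At constant T, ΔS = Q_rev/T = −54560 / 273.1 = -200 J/K.

ΔS = -200 J/K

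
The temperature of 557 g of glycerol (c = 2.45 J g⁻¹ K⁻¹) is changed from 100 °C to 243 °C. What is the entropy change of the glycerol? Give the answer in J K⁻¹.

ΔS = 443 J/K

In kelvin: T₁ = 373.15 K, T₂ = 516.15 K. ΔS = ∫dQ_rev/T = m c ln(T₂/T₁) = 557 × 2.45 × ln(516.15/373.15) = 443 J/K.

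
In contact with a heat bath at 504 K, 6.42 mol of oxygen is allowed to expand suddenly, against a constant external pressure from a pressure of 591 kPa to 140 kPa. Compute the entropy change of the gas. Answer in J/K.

ΔS_gas = 76.9 J/K

Entropy is a state function, so ΔS_gas depends only on the end states.
For an isothermal ideal gas ΔS_gas = nR ln(P₁/P₂) = 6.42 × 8.314 × ln(591/140) = 76.9 J/K.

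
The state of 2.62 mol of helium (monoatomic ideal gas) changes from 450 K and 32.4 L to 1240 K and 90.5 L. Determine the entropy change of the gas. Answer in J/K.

Entropy is a state function: ΔS = nC_V ln(T₂/T₁) + nR ln(V₂/V₁), with C_V = 3R/2 = 12.47 J mol⁻¹ K⁻¹ for a monoatomic ideal gas.
ΔS = 2.62 × [12.47 × ln(1240/450) + 8.314 × ln(90.5/32.4)] = 55.5 J/K.

ΔS = 55.5 J/K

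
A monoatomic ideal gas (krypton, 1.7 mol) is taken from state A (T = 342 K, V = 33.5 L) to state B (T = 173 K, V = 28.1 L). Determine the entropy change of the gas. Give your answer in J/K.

Entropy is a state function: ΔS = nC_V ln(T₂/T₁) + nR ln(V₂/V₁), with C_V = 3R/2 = 12.47 J mol⁻¹ K⁻¹ for a monoatomic ideal gas.
ΔS = 1.7 × [12.47 × ln(173/342) + 8.314 × ln(28.1/33.5)] = -16.9 J/K.

ΔS = -16.9 J/K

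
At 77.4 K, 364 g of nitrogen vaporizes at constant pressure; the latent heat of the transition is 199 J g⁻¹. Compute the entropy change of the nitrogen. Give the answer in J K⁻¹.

ΔS = 936 J/K

Heat absorbed by the substance: Q = mL = 364 × 199 = 72436 J.
At constant T, ΔS = Q_rev/T = 72436 / 77.4 = 936 J/K.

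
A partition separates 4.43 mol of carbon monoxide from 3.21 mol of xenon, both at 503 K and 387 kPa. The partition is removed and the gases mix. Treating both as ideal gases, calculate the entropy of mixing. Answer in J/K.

Mole fractions: x_A = 4.43/7.64 = 0.58, x_B = 0.42.
ΔS_mix = −R(n_A ln x_A + n_B ln x_B) = −8.314 × (4.43 ln 0.58 + 3.21 ln 0.42) = 43.2 J/K.

ΔS_mix = 43.2 J/K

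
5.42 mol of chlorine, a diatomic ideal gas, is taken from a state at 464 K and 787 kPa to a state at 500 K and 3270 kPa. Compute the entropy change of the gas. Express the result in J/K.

ΔS = -52.4 J/K

ΔS = nC_p ln(T₂/T₁) − nR ln(P₂/P₁), with C_p = 7R/2 = 29.1 J mol⁻¹ K⁻¹ for a diatomic ideal gas.
ΔS = 5.42 × [29.1 × ln(500/464) − 8.314 × ln(3270/787)] = -52.4 J/K.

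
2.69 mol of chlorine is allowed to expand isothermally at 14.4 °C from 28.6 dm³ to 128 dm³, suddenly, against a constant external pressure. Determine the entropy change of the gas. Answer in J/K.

Entropy is a state function, so ΔS_gas depends only on the end states.
For an isothermal ideal gas ΔS_gas = nR ln(V₂/V₁) = 2.69 × 8.314 × ln(128/28.6) = 33.5 J/K.

ΔS_gas = 33.5 J/K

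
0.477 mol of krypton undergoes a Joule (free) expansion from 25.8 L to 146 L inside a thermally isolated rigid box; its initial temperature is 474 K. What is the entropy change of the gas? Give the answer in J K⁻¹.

ΔS_gas = 6.87 J/K

For an ideal gas in free expansion Q = 0 and W = 0, so T is unchanged.
Entropy is a state function; using a reversible isothermal path, ΔS_gas = nR ln(V₂/V₁) = 0.477 × 8.314 × ln(146/25.8) = 6.87 J/K.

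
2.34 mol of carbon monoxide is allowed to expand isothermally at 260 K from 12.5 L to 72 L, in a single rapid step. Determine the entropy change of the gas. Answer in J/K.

ΔS_gas = 34.1 J/K

Entropy is a state function, so ΔS_gas depends only on the end states.
For an isothermal ideal gas ΔS_gas = nR ln(V₂/V₁) = 2.34 × 8.314 × ln(72/12.5) = 34.1 J/K.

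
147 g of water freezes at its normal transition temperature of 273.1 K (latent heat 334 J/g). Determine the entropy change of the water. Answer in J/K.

Heat released by the substance: Q = −mL = −147 × 334 = −49098 J.
At constant T, ΔS = Q_rev/T = −49098 / 273.1 = -180 J/K.

ΔS = -180 J/K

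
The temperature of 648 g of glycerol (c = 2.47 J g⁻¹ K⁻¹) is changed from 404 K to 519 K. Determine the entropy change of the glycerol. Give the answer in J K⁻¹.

ΔS = 401 J/K

ΔS = ∫dQ_rev/T = m c ln(T₂/T₁) = 648 × 2.47 × ln(519/404) = 401 J/K.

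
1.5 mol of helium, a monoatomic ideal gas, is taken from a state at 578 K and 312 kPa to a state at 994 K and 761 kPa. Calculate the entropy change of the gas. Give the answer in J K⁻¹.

ΔS = 5.78 J/K

ΔS = nC_p ln(T₂/T₁) − nR ln(P₂/P₁), with C_p = 5R/2 = 20.79 J mol⁻¹ K⁻¹ for a monoatomic ideal gas.
ΔS = 1.5 × [20.79 × ln(994/578) − 8.314 × ln(761/312)] = 5.78 J/K.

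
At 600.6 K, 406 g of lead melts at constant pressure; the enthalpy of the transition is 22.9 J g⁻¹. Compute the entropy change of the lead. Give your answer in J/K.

ΔS = 15.5 J/K

Heat absorbed by the substance: Q = mL = 406 × 22.9 = 9297.4 J.
At constant T, ΔS = Q_rev/T = 9297.4 / 600.6 = 15.5 J/K.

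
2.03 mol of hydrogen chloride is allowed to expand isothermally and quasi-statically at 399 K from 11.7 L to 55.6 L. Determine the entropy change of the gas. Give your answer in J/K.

For an isothermal ideal gas ΔS_gas = nR ln(V₂/V₁) = 2.03 × 8.314 × ln(55.6/11.7) = 26.3 J/K.

ΔS_gas = 26.3 J/K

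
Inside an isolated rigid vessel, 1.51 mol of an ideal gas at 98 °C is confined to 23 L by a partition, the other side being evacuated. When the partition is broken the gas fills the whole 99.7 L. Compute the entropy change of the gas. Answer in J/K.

ΔS_gas = 18.4 J/K

For an ideal gas in free expansion Q = 0 and W = 0, so T is unchanged.
Entropy is a state function; using a reversible isothermal path, ΔS_gas = nR ln(V₂/V₁) = 1.51 × 8.314 × ln(99.7/23) = 18.4 J/K.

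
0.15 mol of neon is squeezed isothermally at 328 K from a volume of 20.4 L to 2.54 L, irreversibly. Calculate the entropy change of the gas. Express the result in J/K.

Entropy is a state function, so ΔS_gas depends only on the end states.
For an isothermal ideal gas ΔS_gas = nR ln(V₂/V₁) = 0.15 × 8.314 × ln(2.54/20.4) = -2.6 J/K.

ΔS_gas = -2.6 J/K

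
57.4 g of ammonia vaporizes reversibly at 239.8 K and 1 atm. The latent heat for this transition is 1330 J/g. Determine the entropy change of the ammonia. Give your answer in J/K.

Heat absorbed by the substance: Q = mL = 57.4 × 1330 = 76342 J.
At constant T, ΔS = Q_rev/T = 76342 / 239.8 = 318 J/K.

ΔS = 318 J/K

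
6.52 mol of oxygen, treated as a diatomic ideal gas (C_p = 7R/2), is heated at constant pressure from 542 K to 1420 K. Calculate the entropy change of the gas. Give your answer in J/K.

At constant pressure, ΔS = nC_p ln(T₂/T₁) with C_p = 7R/2 = 29.1 J mol⁻¹ K⁻¹.
ΔS = 6.52 × 29.1 × ln(1420/542) = 183 J/K.

ΔS = 183 J/K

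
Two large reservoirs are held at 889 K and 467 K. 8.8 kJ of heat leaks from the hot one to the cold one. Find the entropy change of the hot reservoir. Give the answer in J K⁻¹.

ΔS_hot = -9.9 J/K

The hot reservoir loses heat Q, so ΔS_hot = −Q/T_H = −8800/889 = -9.9 J/K.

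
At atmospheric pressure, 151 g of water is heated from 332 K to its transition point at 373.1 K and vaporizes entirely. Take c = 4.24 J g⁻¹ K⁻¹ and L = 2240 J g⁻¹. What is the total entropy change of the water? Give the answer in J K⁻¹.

Warming step: ΔS₁ = m c ln(T_tr/T_i) = 151 × 4.24 × ln(373.1/332) = 74.72 J/K.
Phase change: ΔS₂ = +mL/T_tr = 151 × 2240 / 373.1 = 906.6 J/K.
ΔS_total = (74.72) + (906.6) = 981 J/K.

ΔS = 981 J/K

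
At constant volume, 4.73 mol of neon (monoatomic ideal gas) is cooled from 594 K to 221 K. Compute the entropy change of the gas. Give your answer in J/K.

ΔS = -58.3 J/K

At constant volume, ΔS = nC_V ln(T₂/T₁) with C_V = 3R/2 = 12.47 J mol⁻¹ K⁻¹.
ΔS = 4.73 × 12.47 × ln(221/594) = -58.3 J/K.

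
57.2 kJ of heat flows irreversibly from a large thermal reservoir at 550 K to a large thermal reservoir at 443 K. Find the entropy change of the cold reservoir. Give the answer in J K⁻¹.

The cold reservoir gains heat Q, so ΔS_cold = +Q/T_C = 57200/443 = 129 J/K.

ΔS_cold = 129 J/K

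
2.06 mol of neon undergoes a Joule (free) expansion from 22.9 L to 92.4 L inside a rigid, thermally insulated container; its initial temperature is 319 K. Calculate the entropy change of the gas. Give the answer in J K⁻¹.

ΔS_gas = 23.9 J/K

No heat is exchanged and no work is done, so the ideal-gas temperature stays constant.
Entropy is a state function; using a reversible isothermal path, ΔS_gas = nR ln(V₂/V₁) = 2.06 × 8.314 × ln(92.4/22.9) = 23.9 J/K.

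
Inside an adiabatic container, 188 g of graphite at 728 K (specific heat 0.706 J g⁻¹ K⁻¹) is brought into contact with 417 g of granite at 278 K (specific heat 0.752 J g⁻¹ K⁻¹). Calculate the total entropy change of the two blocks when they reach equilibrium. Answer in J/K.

ΔS_total = 47.6 J/K

Energy balance: T_f = (m₁c₁T₁ + m₂c₂T₂)/(m₁c₁ + m₂c₂) = 411.82 K.
ΔS₁ = m₁c₁ ln(T_f/T₁) = 132.728 × ln(411.82/728) = -75.62 J/K.
ΔS₂ = m₂c₂ ln(T_f/T₂) = 313.584 × ln(411.82/278) = 123.2 J/K.
ΔS_total = -75.62 + 123.2 = 47.6 J/K.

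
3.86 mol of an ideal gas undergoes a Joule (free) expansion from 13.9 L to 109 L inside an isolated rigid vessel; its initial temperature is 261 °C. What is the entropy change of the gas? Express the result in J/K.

ΔS_gas = 66.1 J/K

No heat is exchanged and no work is done, so the ideal-gas temperature stays constant.
Entropy is a state function; using a reversible isothermal path, ΔS_gas = nR ln(V₂/V₁) = 3.86 × 8.314 × ln(109/13.9) = 66.1 J/K.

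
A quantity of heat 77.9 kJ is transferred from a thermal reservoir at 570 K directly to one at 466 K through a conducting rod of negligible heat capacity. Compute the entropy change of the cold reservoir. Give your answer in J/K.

The cold reservoir gains heat Q, so ΔS_cold = +Q/T_C = 77900/466 = 167 J/K.

ΔS_cold = 167 J/K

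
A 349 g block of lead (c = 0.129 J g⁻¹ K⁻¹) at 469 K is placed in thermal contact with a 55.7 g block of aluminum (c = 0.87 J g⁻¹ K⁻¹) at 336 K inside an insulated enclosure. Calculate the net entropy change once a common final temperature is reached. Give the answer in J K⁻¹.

ΔS_total = 1.3 J/K

Energy balance: T_f = (m₁c₁T₁ + m₂c₂T₂)/(m₁c₁ + m₂c₂) = 400.05 K.
ΔS₁ = m₁c₁ ln(T_f/T₁) = 45.021 × ln(400.05/469) = -7.158 J/K.
ΔS₂ = m₂c₂ ln(T_f/T₂) = 48.459 × ln(400.05/336) = 8.456 J/K.
ΔS_total = -7.158 + 8.456 = 1.3 J/K.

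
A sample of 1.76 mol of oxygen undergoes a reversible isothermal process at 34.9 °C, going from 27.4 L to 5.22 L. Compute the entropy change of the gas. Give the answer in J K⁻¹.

ΔS_gas = -24.3 J/K

For an isothermal ideal gas ΔS_gas = nR ln(V₂/V₁) = 1.76 × 8.314 × ln(5.22/27.4) = -24.3 J/K.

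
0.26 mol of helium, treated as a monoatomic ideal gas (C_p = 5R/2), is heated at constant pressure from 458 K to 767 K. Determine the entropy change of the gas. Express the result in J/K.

At constant pressure, ΔS = nC_p ln(T₂/T₁) with C_p = 5R/2 = 20.79 J mol⁻¹ K⁻¹.
ΔS = 0.26 × 20.79 × ln(767/458) = 2.79 J/K.

ΔS = 2.79 J/K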